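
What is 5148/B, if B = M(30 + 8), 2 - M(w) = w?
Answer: -143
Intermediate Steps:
M(w) = 2 - w
B = -36 (B = 2 - (30 + 8) = 2 - 1*38 = 2 - 38 = -36)
5148/B = 5148/(-36) = 5148*(-1/36) = -143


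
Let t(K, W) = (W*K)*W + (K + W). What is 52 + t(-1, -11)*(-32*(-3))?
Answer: -12716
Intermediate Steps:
t(K, W) = K + W + K*W² (t(K, W) = (K*W)*W + (K + W) = K*W² + (K + W) = K + W + K*W²)
52 + t(-1, -11)*(-32*(-3)) = 52 + (-1 - 11 - 1*(-11)²)*(-32*(-3)) = 52 + (-1 - 11 - 1*121)*96 = 52 + (-1 - 11 - 121)*96 = 52 - 133*96 = 52 - 12768 = -12716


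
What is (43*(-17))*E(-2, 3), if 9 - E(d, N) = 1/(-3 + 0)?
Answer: -20468/3 ≈ -6822.7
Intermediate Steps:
E(d, N) = 28/3 (E(d, N) = 9 - 1/(-3 + 0) = 9 - 1/(-3) = 9 - 1*(-⅓) = 9 + ⅓ = 28/3)
(43*(-17))*E(-2, 3) = (43*(-17))*(28/3) = -731*28/3 = -20468/3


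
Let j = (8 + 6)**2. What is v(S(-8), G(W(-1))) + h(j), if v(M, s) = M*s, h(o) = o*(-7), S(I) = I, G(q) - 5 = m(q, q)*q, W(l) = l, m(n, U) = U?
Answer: -1420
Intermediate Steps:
G(q) = 5 + q**2 (G(q) = 5 + q*q = 5 + q**2)
j = 196 (j = 14**2 = 196)
h(o) = -7*o
v(S(-8), G(W(-1))) + h(j) = -8*(5 + (-1)**2) - 7*196 = -8*(5 + 1) - 1372 = -8*6 - 1372 = -48 - 1372 = -1420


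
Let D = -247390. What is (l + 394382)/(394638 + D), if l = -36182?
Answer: 44775/18406 ≈ 2.4326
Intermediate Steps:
(l + 394382)/(394638 + D) = (-36182 + 394382)/(394638 - 247390) = 358200/147248 = 358200*(1/147248) = 44775/18406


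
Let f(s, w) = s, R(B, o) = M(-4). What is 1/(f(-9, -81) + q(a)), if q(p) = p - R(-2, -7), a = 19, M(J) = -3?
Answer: 1/13 ≈ 0.076923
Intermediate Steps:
R(B, o) = -3
q(p) = 3 + p (q(p) = p - 1*(-3) = p + 3 = 3 + p)
1/(f(-9, -81) + q(a)) = 1/(-9 + (3 + 19)) = 1/(-9 + 22) = 1/13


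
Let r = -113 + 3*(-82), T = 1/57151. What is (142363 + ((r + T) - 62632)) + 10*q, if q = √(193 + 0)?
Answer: 4536189173/57151 + 10*√193 ≈ 79511.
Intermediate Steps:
T = 1/57151 ≈ 1.7498e-5
q = √193 ≈ 13.892
r = -359 (r = -113 - 246 = -359)
(142363 + ((r + T) - 62632)) + 10*q = (142363 + ((-359 + 1/57151) - 62632)) + 10*√193 = (142363 + (-20517208/57151 - 62632)) + 10*√193 = (142363 - 3599998640/57151) + 10*√193 = 4536189173/57151 + 10*√193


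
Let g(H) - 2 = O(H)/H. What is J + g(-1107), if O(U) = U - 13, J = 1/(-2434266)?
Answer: 100195577/33268302 ≈ 3.0117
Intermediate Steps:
J = -1/2434266 ≈ -4.1080e-7
O(U) = -13 + U
g(H) = 2 + (-13 + H)/H
J + g(-1107) = -1/2434266 + (3 - 13/(-1107)) = -1/2434266 + (3 - 13*(-1/1107)) = -1/2434266 + (3 + 13/1107) = -1/2434266 + 3334/1107 = 100195577/33268302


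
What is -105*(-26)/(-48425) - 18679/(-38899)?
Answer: 12282097/28979755 ≈ 0.42382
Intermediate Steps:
-105*(-26)/(-48425) - 18679/(-38899) = 2730*(-1/48425) - 18679*(-1/38899) = -42/745 + 18679/38899 = 12282097/28979755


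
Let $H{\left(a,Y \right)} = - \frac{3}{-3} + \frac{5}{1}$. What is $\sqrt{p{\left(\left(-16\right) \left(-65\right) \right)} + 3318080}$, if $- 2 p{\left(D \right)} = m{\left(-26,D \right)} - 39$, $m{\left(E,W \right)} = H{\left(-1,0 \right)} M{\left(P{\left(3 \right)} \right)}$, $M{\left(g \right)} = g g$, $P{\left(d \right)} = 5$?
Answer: $\frac{\sqrt{13272098}}{2} \approx 1821.5$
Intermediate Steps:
$H{\left(a,Y \right)} = 6$ ($H{\left(a,Y \right)} = \left(-3\right) \left(- \frac{1}{3}\right) + 5 \cdot 1 = 1 + 5 = 6$)
$M{\left(g \right)} = g^{2}$
$m{\left(E,W \right)} = 150$ ($m{\left(E,W \right)} = 6 \cdot 5^{2} = 6 \cdot 25 = 150$)
$p{\left(D \right)} = - \frac{111}{2}$ ($p{\left(D \right)} = - \frac{150 - 39}{2} = \left(- \frac{1}{2}\right) 111 = - \frac{111}{2}$)
$\sqrt{p{\left(\left(-16\right) \left(-65\right) \right)} + 3318080} = \sqrt{- \frac{111}{2} + 3318080} = \sqrt{\frac{6636049}{2}} = \frac{\sqrt{13272098}}{2}$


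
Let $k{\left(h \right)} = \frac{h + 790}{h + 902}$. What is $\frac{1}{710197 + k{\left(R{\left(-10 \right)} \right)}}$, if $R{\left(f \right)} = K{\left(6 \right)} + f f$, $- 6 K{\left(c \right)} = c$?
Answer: $\frac{143}{101558298} \approx 1.4081 \cdot 10^{-6}$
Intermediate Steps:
$K{\left(c \right)} = - \frac{c}{6}$
$R{\left(f \right)} = -1 + f^{2}$ ($R{\left(f \right)} = \left(- \frac{1}{6}\right) 6 + f f = -1 + f^{2}$)
$k{\left(h \right)} = \frac{790 + h}{902 + h}$
$\frac{1}{710197 + k{\left(R{\left(-10 \right)} \right)}} = \frac{1}{710197 + \frac{790 - \left(1 - \left(-10\right)^{2}\right)}{902 - \left(1 - \left(-10\right)^{2}\right)}} = \frac{1}{710197 + \frac{790 + \left(-1 + 100\right)}{902 + \left(-1 + 100\right)}} = \frac{1}{710197 + \frac{790 + 99}{902 + 99}} = \frac{1}{710197 + \frac{1}{1001} \cdot 889} = \frac{1}{710197 + \frac{127}{143}} = \frac{1}{\frac{101558298}{143}} = \frac{143}{101558298}$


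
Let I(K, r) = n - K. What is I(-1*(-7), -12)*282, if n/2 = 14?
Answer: 5922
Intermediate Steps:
n = 28 (n = 2*14 = 28)
I(K, r) = 28 - K
I(-1*(-7), -12)*282 = (28 - (-1)*(-7))*282 = (28 - 1*7)*282 = (28 - 7)*282 = 21*282 = 5922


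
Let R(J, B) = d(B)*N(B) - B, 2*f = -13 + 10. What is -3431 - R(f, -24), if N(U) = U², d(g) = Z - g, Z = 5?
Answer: -20159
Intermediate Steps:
d(g) = 5 - g
f = -3/2 (f = (-13 + 10)/2 = (½)*(-3) = -3/2 ≈ -1.5000)
R(J, B) = -B + B²*(5 - B) (R(J, B) = (5 - B)*B² - B = B²*(5 - B) - B = -B + B²*(5 - B))
-3431 - R(f, -24) = -3431 - (-24)*(-1 - 24*(5 - 1*(-24))) = -3431 - (-24)*(-1 - 24*(5 + 24)) = -3431 - (-24)*(-1 - 24*29) = -3431 - (-24)*(-1 - 696) = -3431 - (-24)*(-697) = -3431 - 1*16728 = -3431 - 16728 = -20159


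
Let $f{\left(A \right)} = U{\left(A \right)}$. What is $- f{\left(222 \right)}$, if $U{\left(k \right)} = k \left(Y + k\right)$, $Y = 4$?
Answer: $-50172$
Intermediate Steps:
$U{\left(k \right)} = k \left(4 + k\right)$
$f{\left(A \right)} = A \left(4 + A\right)$
$- f{\left(222 \right)} = - 222 \left(4 + 222\right) = - 222 \cdot 226 = \left(-1\right) 50172 = -50172$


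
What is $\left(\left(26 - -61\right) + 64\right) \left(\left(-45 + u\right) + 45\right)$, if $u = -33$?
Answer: $-4983$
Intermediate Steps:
$\left(\left(26 - -61\right) + 64\right) \left(\left(-45 + u\right) + 45\right) = \left(\left(26 - -61\right) + 64\right) \left(\left(-45 - 33\right) + 45\right) = \left(\left(26 + 61\right) + 64\right) \left(-78 + 45\right) = \left(87 + 64\right) \left(-33\right) = 151 \left(-33\right) = -4983$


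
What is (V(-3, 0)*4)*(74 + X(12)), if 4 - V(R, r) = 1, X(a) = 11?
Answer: 1020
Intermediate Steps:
V(R, r) = 3 (V(R, r) = 4 - 1*1 = 4 - 1 = 3)
(V(-3, 0)*4)*(74 + X(12)) = (3*4)*(74 + 11) = 12*85 = 1020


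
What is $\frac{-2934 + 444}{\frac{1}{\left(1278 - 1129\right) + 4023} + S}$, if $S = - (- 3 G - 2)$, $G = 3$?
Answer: $- \frac{10388280}{45893} \approx -226.36$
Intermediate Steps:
$S = 11$ ($S = - (\left(-3\right) 3 - 2) = - (-9 - 2) = \left(-1\right) \left(-11\right) = 11$)
$\frac{-2934 + 444}{\frac{1}{\left(1278 - 1129\right) + 4023} + S} = \frac{-2934 + 444}{\frac{1}{\left(1278 - 1129\right) + 4023} + 11} = - \frac{2490}{\frac{1}{149 + 4023} + 11} = - \frac{2490}{\frac{1}{4172} + 11} = - \frac{2490}{\frac{45893}{4172}} = \left(-2490\right) \frac{4172}{45893} = - \frac{10388280}{45893}$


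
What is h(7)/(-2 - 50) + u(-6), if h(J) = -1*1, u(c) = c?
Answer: -311/52 ≈ -5.9808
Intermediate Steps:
h(J) = -1
h(7)/(-2 - 50) + u(-6) = -1/(-2 - 50) - 6 = -1/(-52) - 6 = -1/52*(-1) - 6 = 1/52 - 6 = -311/52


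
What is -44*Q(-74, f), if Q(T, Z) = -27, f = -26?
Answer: 1188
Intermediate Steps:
-44*Q(-74, f) = -44*(-27) = 1188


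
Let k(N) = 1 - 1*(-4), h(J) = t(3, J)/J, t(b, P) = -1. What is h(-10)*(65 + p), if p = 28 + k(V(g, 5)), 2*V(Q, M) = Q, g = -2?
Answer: 49/5 ≈ 9.8000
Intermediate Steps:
V(Q, M) = Q/2
h(J) = -1/J
k(N) = 5 (k(N) = 1 + 4 = 5)
p = 33 (p = 28 + 5 = 33)
h(-10)*(65 + p) = (-1/(-10))*(65 + 33) = -1*(-⅒)*98 = (⅒)*98 = 49/5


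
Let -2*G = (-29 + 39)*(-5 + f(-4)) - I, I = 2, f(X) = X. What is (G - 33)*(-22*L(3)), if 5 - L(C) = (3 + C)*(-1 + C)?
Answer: 2002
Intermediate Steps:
L(C) = 5 - (-1 + C)*(3 + C) (L(C) = 5 - (3 + C)*(-1 + C) = 5 - (-1 + C)*(3 + C))
G = 46 (G = -((-29 + 39)*(-5 - 4) - 1*2)/2 = -(10*(-9) - 2)/2 = -(-90 - 2)/2 = -1/2*(-92) = 46)
(G - 33)*(-22*L(3)) = (46 - 33)*(-22*(8 - 1*3**2 - 2*3)) = 13*(-22*(8 - 1*9 - 6)) = 13*(-22*(8 - 9 - 6)) = 13*(-22*(-7)) = 13*154 = 2002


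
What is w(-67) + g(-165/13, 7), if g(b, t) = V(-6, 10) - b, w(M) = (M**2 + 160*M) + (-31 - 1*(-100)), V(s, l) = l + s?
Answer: -79889/13 ≈ -6145.3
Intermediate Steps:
w(M) = 69 + M**2 + 160*M (w(M) = (M**2 + 160*M) + (-31 + 100) = (M**2 + 160*M) + 69 = 69 + M**2 + 160*M)
g(b, t) = 4 - b (g(b, t) = (10 - 6) - b = 4 - b)
w(-67) + g(-165/13, 7) = (69 + (-67)**2 + 160*(-67)) + (4 - (-165)/13) = (69 + 4489 - 10720) + (4 - (-165)/13) = -6162 + (4 - 1*(-165/13)) = -6162 + (4 + 165/13) = -6162 + 217/13 = -79889/13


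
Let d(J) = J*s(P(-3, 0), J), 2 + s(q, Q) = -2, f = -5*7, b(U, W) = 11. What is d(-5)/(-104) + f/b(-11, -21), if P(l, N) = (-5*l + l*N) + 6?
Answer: -965/286 ≈ -3.3741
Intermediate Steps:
P(l, N) = 6 - 5*l + N*l (P(l, N) = (-5*l + N*l) + 6 = 6 - 5*l + N*l)
f = -35
s(q, Q) = -4 (s(q, Q) = -2 - 2 = -4)
d(J) = -4*J (d(J) = J*(-4) = -4*J)
d(-5)/(-104) + f/b(-11, -21) = -4*(-5)/(-104) - 35/11 = 20*(-1/104) - 35*1/11 = -5/26 - 35/11 = -965/286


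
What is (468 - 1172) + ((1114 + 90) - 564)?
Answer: -64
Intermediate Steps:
(468 - 1172) + ((1114 + 90) - 564) = -704 + (1204 - 564) = -704 + 640 = -64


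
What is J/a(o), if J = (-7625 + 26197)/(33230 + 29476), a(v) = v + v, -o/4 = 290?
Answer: -4643/36369480 ≈ -0.00012766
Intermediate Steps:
o = -1160 (o = -4*290 = -1160)
a(v) = 2*v
J = 9286/31353 (J = 18572/62706 = 18572*(1/62706) = 9286/31353 ≈ 0.29618)
J/a(o) = 9286/(31353*((2*(-1160)))) = (9286/31353)/(-2320) = (9286/31353)*(-1/2320) = -4643/36369480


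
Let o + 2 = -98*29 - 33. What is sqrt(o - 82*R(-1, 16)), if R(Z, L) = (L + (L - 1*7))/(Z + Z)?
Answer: 2*I*sqrt(463) ≈ 43.035*I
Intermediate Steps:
R(Z, L) = (-7 + 2*L)/(2*Z) (R(Z, L) = (L + (L - 7))/((2*Z)) = (L + (-7 + L))*(1/(2*Z)) = (-7 + 2*L)*(1/(2*Z)) = (-7 + 2*L)/(2*Z))
o = -2877 (o = -2 + (-98*29 - 33) = -2 + (-2842 - 33) = -2 - 2875 = -2877)
sqrt(o - 82*R(-1, 16)) = sqrt(-2877 - 82*(-7/2 + 16)/(-1)) = sqrt(-2877 - (-82)*25/2) = sqrt(-2877 - 82*(-25/2)) = sqrt(-2877 + 1025) = sqrt(-1852) = 2*I*sqrt(463)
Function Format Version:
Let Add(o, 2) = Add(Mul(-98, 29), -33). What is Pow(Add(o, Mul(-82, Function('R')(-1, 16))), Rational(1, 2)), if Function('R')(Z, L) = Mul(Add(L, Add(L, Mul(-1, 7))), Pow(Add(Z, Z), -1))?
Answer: Mul(2, I, Pow(463, Rational(1, 2))) ≈ Mul(43.035, I)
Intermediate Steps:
Function('R')(Z, L) = Mul(Rational(1, 2), Pow(Z, -1), Add(-7, Mul(2, L))) (Function('R')(Z, L) = Mul(Add(L, Add(L, -7)), Pow(Mul(2, Z), -1)) = Mul(Add(L, Add(-7, L)), Mul(Rational(1, 2), Pow(Z, -1))) = Mul(Add(-7, Mul(2, L)), Mul(Rational(1, 2), Pow(Z, -1))) = Mul(Rational(1, 2), Pow(Z, -1), Add(-7, Mul(2, L))))
o = -2877 (o = Add(-2, Add(Mul(-98, 29), -33)) = Add(-2, Add(-2842, -33)) = Add(-2, -2875) = -2877)
Pow(Add(o, Mul(-82, Function('R')(-1, 16))), Rational(1, 2)) = Pow(Add(-2877, Mul(-82, Mul(Pow(-1, -1), Add(Rational(-7, 2), 16)))), Rational(1, 2)) = Pow(Add(-2877, Mul(-82, Mul(-1, Rational(25, 2)))), Rational(1, 2)) = Pow(Add(-2877, Mul(-82, Rational(-25, 2))), Rational(1, 2)) = Pow(Add(-2877, 1025), Rational(1, 2)) = Pow(-1852, Rational(1, 2)) = Mul(2, I, Pow(463, Rational(1, 2)))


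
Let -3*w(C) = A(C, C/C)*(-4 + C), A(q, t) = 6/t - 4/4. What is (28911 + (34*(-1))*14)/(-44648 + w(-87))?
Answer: -85305/133489 ≈ -0.63904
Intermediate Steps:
A(q, t) = -1 + 6/t (A(q, t) = 6/t - 4*¼ = 6/t - 1 = -1 + 6/t)
w(C) = 20/3 - 5*C/3 (w(C) = -(6 - C/C)/((C/C))*(-4 + C)/3 = -(6 - 1*1)/1*(-4 + C)/3 = -1*(6 - 1)*(-4 + C)/3 = -1*5*(-4 + C)/3 = -5*(-4 + C)/3 = -(-20 + 5*C)/3 = 20/3 - 5*C/3)
(28911 + (34*(-1))*14)/(-44648 + w(-87)) = (28911 + (34*(-1))*14)/(-44648 + (20/3 - 5/3*(-87))) = (28911 - 34*14)/(-44648 + (20/3 + 145)) = (28911 - 476)/(-44648 + 455/3) = 28435/(-133489/3) = 28435*(-3/133489) = -85305/133489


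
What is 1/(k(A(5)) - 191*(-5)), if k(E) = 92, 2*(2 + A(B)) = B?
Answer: 1/1047 ≈ 0.00095511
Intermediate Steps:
A(B) = -2 + B/2
1/(k(A(5)) - 191*(-5)) = 1/(92 - 191*(-5)) = 1/(92 + 955) = 1/1047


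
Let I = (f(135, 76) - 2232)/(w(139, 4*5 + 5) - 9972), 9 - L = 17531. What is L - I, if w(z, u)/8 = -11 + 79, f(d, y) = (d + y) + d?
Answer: -82599651/4714 ≈ -17522.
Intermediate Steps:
L = -17522 (L = 9 - 1*17531 = 9 - 17531 = -17522)
f(d, y) = y + 2*d
w(z, u) = 544 (w(z, u) = 8*(-11 + 79) = 8*68 = 544)
I = 943/4714 (I = ((76 + 2*135) - 2232)/(544 - 9972) = ((76 + 270) - 2232)/(-9428) = (346 - 2232)*(-1/9428) = -1886*(-1/9428) = 943/4714 ≈ 0.20004)
L - I = -17522 - 1*943/4714 = -17522 - 943/4714 = -82599651/4714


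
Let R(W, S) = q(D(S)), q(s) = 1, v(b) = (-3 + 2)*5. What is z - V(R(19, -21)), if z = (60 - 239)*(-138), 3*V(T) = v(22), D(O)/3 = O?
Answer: 74111/3 ≈ 24704.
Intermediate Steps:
v(b) = -5 (v(b) = -1*5 = -5)
D(O) = 3*O
R(W, S) = 1
V(T) = -5/3 (V(T) = (⅓)*(-5) = -5/3)
z = 24702 (z = -179*(-138) = 24702)
z - V(R(19, -21)) = 24702 - 1*(-5/3) = 24702 + 5/3 = 74111/3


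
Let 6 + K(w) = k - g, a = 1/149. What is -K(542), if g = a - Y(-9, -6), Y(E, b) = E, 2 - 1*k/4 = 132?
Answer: 79716/149 ≈ 535.01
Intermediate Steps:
k = -520 (k = 8 - 4*132 = 8 - 528 = -520)
a = 1/149 ≈ 0.0067114
g = 1342/149 (g = 1/149 - 1*(-9) = 1/149 + 9 = 1342/149 ≈ 9.0067)
K(w) = -79716/149 (K(w) = -6 + (-520 - 1*1342/149) = -6 + (-520 - 1342/149) = -6 - 78822/149 = -79716/149)
-K(542) = -1*(-79716/149) = 79716/149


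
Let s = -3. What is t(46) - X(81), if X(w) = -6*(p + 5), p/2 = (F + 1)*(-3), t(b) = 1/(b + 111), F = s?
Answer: 16015/157 ≈ 102.01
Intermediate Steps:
F = -3
t(b) = 1/(111 + b)
p = 12 (p = 2*((-3 + 1)*(-3)) = 2*(-2*(-3)) = 2*6 = 12)
X(w) = -102 (X(w) = -6*(12 + 5) = -6*17 = -102)
t(46) - X(81) = 1/(111 + 46) - 1*(-102) = 1/157 + 102 = 16015/157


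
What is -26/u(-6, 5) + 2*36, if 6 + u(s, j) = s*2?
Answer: 661/9 ≈ 73.444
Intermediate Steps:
u(s, j) = -6 + 2*s (u(s, j) = -6 + s*2 = -6 + 2*s)
-26/u(-6, 5) + 2*36 = -26/(-6 + 2*(-6)) + 2*36 = -26/(-6 - 12) + 72 = -26/(-18) + 72 = -26*(-1/18) + 72 = 13/9 + 72 = 661/9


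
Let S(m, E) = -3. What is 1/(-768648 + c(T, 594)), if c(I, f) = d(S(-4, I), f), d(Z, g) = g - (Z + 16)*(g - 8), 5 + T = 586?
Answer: -1/775672 ≈ -1.2892e-6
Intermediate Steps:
T = 581 (T = -5 + 586 = 581)
d(Z, g) = g - (-8 + g)*(16 + Z) (d(Z, g) = g - (16 + Z)*(-8 + g) = g - (-8 + g)*(16 + Z))
c(I, f) = 104 - 12*f (c(I, f) = 128 - 15*f + 8*(-3) - 1*(-3)*f = 128 - 15*f - 24 + 3*f = 104 - 12*f)
1/(-768648 + c(T, 594)) = 1/(-768648 + (104 - 12*594)) = 1/(-768648 + (104 - 7128)) = 1/(-768648 - 7024) = 1/(-775672) = -1/775672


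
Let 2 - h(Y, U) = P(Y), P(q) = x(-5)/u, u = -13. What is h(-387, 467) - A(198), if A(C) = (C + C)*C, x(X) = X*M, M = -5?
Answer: -1019253/13 ≈ -78404.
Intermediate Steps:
x(X) = -5*X (x(X) = X*(-5) = -5*X)
A(C) = 2*C² (A(C) = (2*C)*C = 2*C²)
P(q) = -25/13 (P(q) = -5*(-5)/(-13) = 25*(-1/13) = -25/13)
h(Y, U) = 51/13 (h(Y, U) = 2 - 1*(-25/13) = 2 + 25/13 = 51/13)
h(-387, 467) - A(198) = 51/13 - 2*198² = 51/13 - 2*39204 = 51/13 - 1*78408 = 51/13 - 78408 = -1019253/13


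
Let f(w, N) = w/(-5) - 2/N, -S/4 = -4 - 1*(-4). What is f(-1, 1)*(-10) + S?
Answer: 18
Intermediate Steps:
S = 0 (S = -4*(-4 - 1*(-4)) = -4*(-4 + 4) = -4*0 = 0)
f(w, N) = -2/N - w/5 (f(w, N) = w*(-⅕) - 2/N = -w/5 - 2/N = -2/N - w/5)
f(-1, 1)*(-10) + S = (-2/1 - ⅕*(-1))*(-10) + 0 = (-2*1 + ⅕)*(-10) + 0 = (-2 + ⅕)*(-10) + 0 = -9/5*(-10) + 0 = 18 + 0 = 18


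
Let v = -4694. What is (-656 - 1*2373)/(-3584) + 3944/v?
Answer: 41415/8411648 ≈ 0.0049235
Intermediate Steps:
(-656 - 1*2373)/(-3584) + 3944/v = (-656 - 1*2373)/(-3584) + 3944/(-4694) = (-656 - 2373)*(-1/3584) + 3944*(-1/4694) = -3029*(-1/3584) - 1972/2347 = 3029/3584 - 1972/2347 = 41415/8411648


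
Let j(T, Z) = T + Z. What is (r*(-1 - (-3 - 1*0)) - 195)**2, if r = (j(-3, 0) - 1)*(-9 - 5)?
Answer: 6889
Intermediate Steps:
r = 56 (r = ((-3 + 0) - 1)*(-9 - 5) = (-3 - 1)*(-14) = -4*(-14) = 56)
(r*(-1 - (-3 - 1*0)) - 195)**2 = (56*(-1 - (-3 - 1*0)) - 195)**2 = (56*(-1 - (-3 + 0)) - 195)**2 = (56*(-1 - 1*(-3)) - 195)**2 = (56*(-1 + 3) - 195)**2 = (56*2 - 195)**2 = (112 - 195)**2 = (-83)**2 = 6889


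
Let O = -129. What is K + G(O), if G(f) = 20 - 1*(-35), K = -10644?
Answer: -10589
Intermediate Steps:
G(f) = 55 (G(f) = 20 + 35 = 55)
K + G(O) = -10644 + 55 = -10589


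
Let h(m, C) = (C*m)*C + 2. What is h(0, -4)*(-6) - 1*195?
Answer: -207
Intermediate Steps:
h(m, C) = 2 + m*C² (h(m, C) = m*C² + 2 = 2 + m*C²)
h(0, -4)*(-6) - 1*195 = (2 + 0*(-4)²)*(-6) - 1*195 = (2 + 0*16)*(-6) - 195 = (2 + 0)*(-6) - 195 = 2*(-6) - 195 = -12 - 195 = -207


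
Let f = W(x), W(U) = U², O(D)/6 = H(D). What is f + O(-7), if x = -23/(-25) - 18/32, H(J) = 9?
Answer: 8660449/160000 ≈ 54.128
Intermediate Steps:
x = 143/400 (x = -23*(-1/25) - 18*1/32 = 23/25 - 9/16 = 143/400 ≈ 0.35750)
O(D) = 54 (O(D) = 6*9 = 54)
f = 20449/160000 (f = (143/400)² = 20449/160000 ≈ 0.12781)
f + O(-7) = 20449/160000 + 54 = 8660449/160000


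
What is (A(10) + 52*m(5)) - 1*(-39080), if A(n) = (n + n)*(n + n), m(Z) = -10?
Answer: 38960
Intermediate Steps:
A(n) = 4*n**2 (A(n) = (2*n)*(2*n) = 4*n**2)
(A(10) + 52*m(5)) - 1*(-39080) = (4*10**2 + 52*(-10)) - 1*(-39080) = (4*100 - 520) + 39080 = (400 - 520) + 39080 = -120 + 39080 = 38960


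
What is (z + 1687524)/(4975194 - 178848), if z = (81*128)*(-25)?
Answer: 238054/799391 ≈ 0.29779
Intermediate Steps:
z = -259200 (z = 10368*(-25) = -259200)
(z + 1687524)/(4975194 - 178848) = (-259200 + 1687524)/(4975194 - 178848) = 1428324/4796346 = 1428324*(1/4796346) = 238054/799391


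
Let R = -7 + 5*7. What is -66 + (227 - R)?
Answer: 133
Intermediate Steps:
R = 28 (R = -7 + 35 = 28)
-66 + (227 - R) = -66 + (227 - 1*28) = -66 + (227 - 28) = -66 + 199 = 133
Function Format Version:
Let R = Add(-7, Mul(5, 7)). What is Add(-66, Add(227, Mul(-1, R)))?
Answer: 133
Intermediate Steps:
R = 28 (R = Add(-7, 35) = 28)
Add(-66, Add(227, Mul(-1, R))) = Add(-66, Add(227, Mul(-1, 28))) = Add(-66, Add(227, -28)) = Add(-66, 199) = 133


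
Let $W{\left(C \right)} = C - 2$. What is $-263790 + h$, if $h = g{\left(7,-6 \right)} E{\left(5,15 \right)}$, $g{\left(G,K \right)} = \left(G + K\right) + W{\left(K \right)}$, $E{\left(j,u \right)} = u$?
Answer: $-263895$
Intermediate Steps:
$W{\left(C \right)} = -2 + C$
$g{\left(G,K \right)} = -2 + G + 2 K$ ($g{\left(G,K \right)} = \left(G + K\right) + \left(-2 + K\right) = -2 + G + 2 K$)
$h = -105$ ($h = \left(-2 + 7 + 2 \left(-6\right)\right) 15 = \left(-2 + 7 - 12\right) 15 = \left(-7\right) 15 = -105$)
$-263790 + h = -263790 - 105 = -263895$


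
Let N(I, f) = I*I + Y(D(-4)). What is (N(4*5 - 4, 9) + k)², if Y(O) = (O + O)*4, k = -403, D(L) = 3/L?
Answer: 23409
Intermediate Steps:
Y(O) = 8*O (Y(O) = (2*O)*4 = 8*O)
N(I, f) = -6 + I² (N(I, f) = I*I + 8*(3/(-4)) = I² + 8*(3*(-¼)) = I² + 8*(-¾) = I² - 6 = -6 + I²)
(N(4*5 - 4, 9) + k)² = ((-6 + (4*5 - 4)²) - 403)² = ((-6 + (20 - 4)²) - 403)² = ((-6 + 16²) - 403)² = ((-6 + 256) - 403)² = (250 - 403)² = (-153)² = 23409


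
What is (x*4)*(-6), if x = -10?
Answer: 240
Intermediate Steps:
(x*4)*(-6) = -10*4*(-6) = -40*(-6) = 240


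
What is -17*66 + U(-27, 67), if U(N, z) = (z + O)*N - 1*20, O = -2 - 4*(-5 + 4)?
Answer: -3005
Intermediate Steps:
O = 2 (O = -2 - 4*(-1) = -2 + 4 = 2)
U(N, z) = -20 + N*(2 + z) (U(N, z) = (z + 2)*N - 1*20 = (2 + z)*N - 20 = N*(2 + z) - 20 = -20 + N*(2 + z))
-17*66 + U(-27, 67) = -17*66 + (-20 + 2*(-27) - 27*67) = -1122 + (-20 - 54 - 1809) = -1122 - 1883 = -3005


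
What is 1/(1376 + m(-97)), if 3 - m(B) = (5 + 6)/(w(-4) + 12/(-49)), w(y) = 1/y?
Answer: 97/135919 ≈ 0.00071366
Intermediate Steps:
m(B) = 2447/97 (m(B) = 3 - (5 + 6)/(1/(-4) + 12/(-49)) = 3 - 11/(-¼ + 12*(-1/49)) = 3 - 11/(-¼ - 12/49) = 3 - 11/(-97/196) = 3 - 11*(-196)/97 = 3 - 1*(-2156/97) = 3 + 2156/97 = 2447/97)
1/(1376 + m(-97)) = 1/(1376 + 2447/97) = 1/(135919/97) = 97/135919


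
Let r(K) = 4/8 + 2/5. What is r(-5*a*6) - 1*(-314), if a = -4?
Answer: 3149/10 ≈ 314.90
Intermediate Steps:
r(K) = 9/10 (r(K) = 4*(1/8) + 2*(1/5) = 1/2 + 2/5 = 9/10)
r(-5*a*6) - 1*(-314) = 9/10 - 1*(-314) = 9/10 + 314 = 3149/10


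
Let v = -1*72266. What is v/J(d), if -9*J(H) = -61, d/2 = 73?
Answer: -650394/61 ≈ -10662.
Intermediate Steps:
d = 146 (d = 2*73 = 146)
v = -72266
J(H) = 61/9 (J(H) = -1/9*(-61) = 61/9)
v/J(d) = -72266/61/9 = -72266*9/61 = -650394/61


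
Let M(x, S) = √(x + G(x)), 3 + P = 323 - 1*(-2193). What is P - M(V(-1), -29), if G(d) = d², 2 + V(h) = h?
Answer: 2513 - √6 ≈ 2510.6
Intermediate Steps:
V(h) = -2 + h
P = 2513 (P = -3 + (323 - 1*(-2193)) = -3 + (323 + 2193) = -3 + 2516 = 2513)
M(x, S) = √(x + x²)
P - M(V(-1), -29) = 2513 - √((-2 - 1)*(1 + (-2 - 1))) = 2513 - √(-3*(1 - 3)) = 2513 - √(-3*(-2)) = 2513 - √6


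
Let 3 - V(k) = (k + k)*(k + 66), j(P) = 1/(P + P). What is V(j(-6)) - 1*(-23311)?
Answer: 1679399/72 ≈ 23325.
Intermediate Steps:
j(P) = 1/(2*P)
V(k) = 3 - 2*k*(66 + k) (V(k) = 3 - (k + k)*(k + 66) = 3 - 2*k*(66 + k))
V(j(-6)) - 1*(-23311) = (3 - 66/(-6) - 2*((½)/(-6))²) - 1*(-23311) = (3 - 66*(-1)/6 - 2*((½)*(-⅙))²) + 23311 = (3 - 132*(-1/12) - 2*(-1/12)²) + 23311 = (3 + 11 - 2*1/144) + 23311 = (3 + 11 - 1/72) + 23311 = 1007/72 + 23311 = 1679399/72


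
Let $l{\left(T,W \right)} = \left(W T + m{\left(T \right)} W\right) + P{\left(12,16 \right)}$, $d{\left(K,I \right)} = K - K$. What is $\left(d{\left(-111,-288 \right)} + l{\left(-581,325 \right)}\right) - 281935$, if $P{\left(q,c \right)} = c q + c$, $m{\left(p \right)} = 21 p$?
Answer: $-4435877$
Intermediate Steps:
$P{\left(q,c \right)} = c + c q$
$d{\left(K,I \right)} = 0$
$l{\left(T,W \right)} = 208 + 22 T W$ ($l{\left(T,W \right)} = \left(W T + 21 T W\right) + 16 \left(1 + 12\right) = \left(T W + 21 T W\right) + 16 \cdot 13 = 22 T W + 208 = 208 + 22 T W$)
$\left(d{\left(-111,-288 \right)} + l{\left(-581,325 \right)}\right) - 281935 = \left(0 + \left(208 + 22 \left(-581\right) 325\right)\right) - 281935 = \left(0 + \left(208 - 4154150\right)\right) - 281935 = \left(0 - 4153942\right) - 281935 = -4153942 - 281935 = -4435877$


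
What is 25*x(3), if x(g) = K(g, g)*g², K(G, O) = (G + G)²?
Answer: 8100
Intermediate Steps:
K(G, O) = 4*G² (K(G, O) = (2*G)² = 4*G²)
x(g) = 4*g⁴ (x(g) = (4*g²)*g² = 4*g⁴)
25*x(3) = 25*(4*3⁴) = 25*(4*81) = 25*324 = 8100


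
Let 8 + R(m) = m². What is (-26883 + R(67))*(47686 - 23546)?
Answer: -540784280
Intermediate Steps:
R(m) = -8 + m²
(-26883 + R(67))*(47686 - 23546) = (-26883 + (-8 + 67²))*(47686 - 23546) = (-26883 + (-8 + 4489))*24140 = (-26883 + 4481)*24140 = -22402*24140 = -540784280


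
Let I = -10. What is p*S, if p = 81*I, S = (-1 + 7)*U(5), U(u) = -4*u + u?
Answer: 72900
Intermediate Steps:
U(u) = -3*u
S = -90 (S = (-1 + 7)*(-3*5) = 6*(-15) = -90)
p = -810 (p = 81*(-10) = -810)
p*S = -810*(-90) = 72900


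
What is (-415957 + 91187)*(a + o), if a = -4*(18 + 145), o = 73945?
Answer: -23803367610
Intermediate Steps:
a = -652 (a = -4*163 = -652)
(-415957 + 91187)*(a + o) = (-415957 + 91187)*(-652 + 73945) = -324770*73293 = -23803367610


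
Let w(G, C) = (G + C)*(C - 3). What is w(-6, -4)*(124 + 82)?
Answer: 14420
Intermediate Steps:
w(G, C) = (-3 + C)*(C + G) (w(G, C) = (C + G)*(-3 + C) = (-3 + C)*(C + G))
w(-6, -4)*(124 + 82) = ((-4)**2 - 3*(-4) - 3*(-6) - 4*(-6))*(124 + 82) = (16 + 12 + 18 + 24)*206 = 70*206 = 14420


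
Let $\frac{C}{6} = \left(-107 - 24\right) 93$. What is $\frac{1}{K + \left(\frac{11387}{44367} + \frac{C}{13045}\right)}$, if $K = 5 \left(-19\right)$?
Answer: $- \frac{578767515}{58077509476} \approx -0.0099654$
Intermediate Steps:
$K = -95$
$C = -73098$ ($C = 6 \left(-107 - 24\right) 93 = 6 \left(\left(-131\right) 93\right) = 6 \left(-12183\right) = -73098$)
$\frac{1}{K + \left(\frac{11387}{44367} + \frac{C}{13045}\right)} = \frac{1}{-95 + \left(\frac{11387}{44367} - \frac{73098}{13045}\right)} = \frac{1}{-95 - \frac{3094595551}{578767515}} = \frac{1}{- \frac{58077509476}{578767515}} = - \frac{578767515}{58077509476}$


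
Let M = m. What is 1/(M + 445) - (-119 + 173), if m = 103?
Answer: -29591/548 ≈ -53.998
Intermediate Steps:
M = 103
1/(M + 445) - (-119 + 173) = 1/(103 + 445) - (-119 + 173) = 1/548 - 1*54 = 1/548 - 54 = -29591/548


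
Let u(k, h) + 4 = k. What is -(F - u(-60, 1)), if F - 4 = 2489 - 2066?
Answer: -491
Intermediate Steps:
F = 427 (F = 4 + (2489 - 2066) = 4 + 423 = 427)
u(k, h) = -4 + k
-(F - u(-60, 1)) = -(427 - (-4 - 60)) = -(427 - 1*(-64)) = -(427 + 64) = -1*491 = -491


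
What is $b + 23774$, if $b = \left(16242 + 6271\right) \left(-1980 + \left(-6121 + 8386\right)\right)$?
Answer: $6439979$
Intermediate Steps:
$b = 6416205$ ($b = 22513 \left(-1980 + 2265\right) = 22513 \cdot 285 = 6416205$)
$b + 23774 = 6416205 + 23774 = 6439979$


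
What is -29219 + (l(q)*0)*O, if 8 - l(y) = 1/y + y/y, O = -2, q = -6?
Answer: -29219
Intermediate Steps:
l(y) = 7 - 1/y (l(y) = 8 - (1/y + y/y) = 8 - (1/y + 1) = 8 - (1 + 1/y) = 8 + (-1 - 1/y) = 7 - 1/y)
-29219 + (l(q)*0)*O = -29219 + ((7 - 1/(-6))*0)*(-2) = -29219 + ((7 - 1*(-⅙))*0)*(-2) = -29219 + ((7 + ⅙)*0)*(-2) = -29219 + ((43/6)*0)*(-2) = -29219 + 0*(-2) = -29219 + 0 = -29219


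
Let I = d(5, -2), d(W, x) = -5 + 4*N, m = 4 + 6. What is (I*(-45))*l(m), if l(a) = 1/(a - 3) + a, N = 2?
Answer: -9585/7 ≈ -1369.3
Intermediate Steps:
m = 10
l(a) = a + 1/(-3 + a) (l(a) = 1/(-3 + a) + a = a + 1/(-3 + a))
d(W, x) = 3 (d(W, x) = -5 + 4*2 = -5 + 8 = 3)
I = 3
(I*(-45))*l(m) = (3*(-45))*((1 + 10**2 - 3*10)/(-3 + 10)) = -135*(1 + 100 - 30)/7 = -135*71/7 = -9585/7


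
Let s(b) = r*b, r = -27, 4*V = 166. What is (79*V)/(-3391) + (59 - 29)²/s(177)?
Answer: -4159967/3601242 ≈ -1.1551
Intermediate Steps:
V = 83/2 (V = (¼)*166 = 83/2 ≈ 41.500)
s(b) = -27*b
(79*V)/(-3391) + (59 - 29)²/s(177) = (79*(83/2))/(-3391) + (59 - 29)²/((-27*177)) = (6557/2)*(-1/3391) + 30²/(-4779) = -6557/6782 + 900*(-1/4779) = -6557/6782 - 100/531 = -4159967/3601242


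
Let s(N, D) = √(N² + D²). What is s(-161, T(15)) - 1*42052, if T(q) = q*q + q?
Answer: -41763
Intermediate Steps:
T(q) = q + q² (T(q) = q² + q = q + q²)
s(N, D) = √(D² + N²)
s(-161, T(15)) - 1*42052 = √((15*(1 + 15))² + (-161)²) - 1*42052 = √((15*16)² + 25921) - 42052 = √(240² + 25921) - 42052 = √(57600 + 25921) - 42052 = √83521 - 42052 = 289 - 42052 = -41763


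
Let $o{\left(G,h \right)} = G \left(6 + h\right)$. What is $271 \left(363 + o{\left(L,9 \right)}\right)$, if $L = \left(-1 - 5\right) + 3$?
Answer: $86178$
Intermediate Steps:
$L = -3$ ($L = \left(-1 + \left(-5 + 0\right)\right) + 3 = \left(-1 - 5\right) + 3 = -6 + 3 = -3$)
$271 \left(363 + o{\left(L,9 \right)}\right) = 271 \left(363 - 3 \left(6 + 9\right)\right) = 271 \left(363 - 45\right) = 271 \cdot 318 = 86178$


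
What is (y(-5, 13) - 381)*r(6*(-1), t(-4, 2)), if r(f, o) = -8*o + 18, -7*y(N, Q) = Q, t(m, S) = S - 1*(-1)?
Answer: 16080/7 ≈ 2297.1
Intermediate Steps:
t(m, S) = 1 + S (t(m, S) = S + 1 = 1 + S)
y(N, Q) = -Q/7
r(f, o) = 18 - 8*o
(y(-5, 13) - 381)*r(6*(-1), t(-4, 2)) = (-⅐*13 - 381)*(18 - 8*(1 + 2)) = (-13/7 - 381)*(18 - 8*3) = -2680*(18 - 24)/7 = -2680/7*(-6) = 16080/7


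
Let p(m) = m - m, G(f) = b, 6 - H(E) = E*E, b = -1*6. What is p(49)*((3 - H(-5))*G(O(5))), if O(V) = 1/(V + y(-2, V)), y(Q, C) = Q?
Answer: 0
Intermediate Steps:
b = -6
O(V) = 1/(-2 + V) (O(V) = 1/(V - 2) = 1/(-2 + V))
H(E) = 6 - E² (H(E) = 6 - E*E = 6 - E²)
G(f) = -6
p(m) = 0
p(49)*((3 - H(-5))*G(O(5))) = 0*((3 - (6 - 1*(-5)²))*(-6)) = 0*((3 - (6 - 1*25))*(-6)) = 0*((3 - (6 - 25))*(-6)) = 0*((3 - 1*(-19))*(-6)) = 0*((3 + 19)*(-6)) = 0*(22*(-6)) = 0*(-132) = 0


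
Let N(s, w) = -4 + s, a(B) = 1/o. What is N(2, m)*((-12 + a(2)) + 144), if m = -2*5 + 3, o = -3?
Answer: -790/3 ≈ -263.33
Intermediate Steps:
m = -7 (m = -10 + 3 = -7)
a(B) = -⅓ (a(B) = 1/(-3) = -⅓)
N(2, m)*((-12 + a(2)) + 144) = (-4 + 2)*((-12 - ⅓) + 144) = -2*(-37/3 + 144) = -2*395/3 = -790/3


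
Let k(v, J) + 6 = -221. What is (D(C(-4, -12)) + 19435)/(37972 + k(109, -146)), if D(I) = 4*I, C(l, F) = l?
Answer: 19419/37745 ≈ 0.51448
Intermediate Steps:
k(v, J) = -227 (k(v, J) = -6 - 221 = -227)
(D(C(-4, -12)) + 19435)/(37972 + k(109, -146)) = (4*(-4) + 19435)/(37972 - 227) = (-16 + 19435)/37745 = 19419*(1/37745) = 19419/37745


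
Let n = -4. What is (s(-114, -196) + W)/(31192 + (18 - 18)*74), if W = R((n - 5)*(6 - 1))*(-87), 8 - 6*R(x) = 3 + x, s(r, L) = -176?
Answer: -901/31192 ≈ -0.028886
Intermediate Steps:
R(x) = ⅚ - x/6 (R(x) = 4/3 - (3 + x)/6 = 4/3 + (-½ - x/6) = ⅚ - x/6)
W = -725 (W = (⅚ - (-4 - 5)*(6 - 1)/6)*(-87) = (⅚ - (-3)*5/2)*(-87) = (⅚ - ⅙*(-45))*(-87) = (⅚ + 15/2)*(-87) = (25/3)*(-87) = -725)
(s(-114, -196) + W)/(31192 + (18 - 18)*74) = (-176 - 725)/(31192 + (18 - 18)*74) = -901/(31192 + 0*74) = -901/(31192 + 0) = -901/31192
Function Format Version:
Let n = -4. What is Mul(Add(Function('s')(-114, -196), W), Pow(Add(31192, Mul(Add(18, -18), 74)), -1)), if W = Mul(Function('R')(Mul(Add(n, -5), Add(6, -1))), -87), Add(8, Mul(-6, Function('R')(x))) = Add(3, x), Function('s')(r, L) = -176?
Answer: Rational(-901, 31192) ≈ -0.028886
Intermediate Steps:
Function('R')(x) = Add(Rational(5, 6), Mul(Rational(-1, 6), x)) (Function('R')(x) = Add(Rational(4, 3), Mul(Rational(-1, 6), Add(3, x))) = Add(Rational(4, 3), Add(Rational(-1, 2), Mul(Rational(-1, 6), x))) = Add(Rational(5, 6), Mul(Rational(-1, 6), x)))
W = -725 (W = Mul(Add(Rational(5, 6), Mul(Rational(-1, 6), Mul(Add(-4, -5), Add(6, -1)))), -87) = Mul(Add(Rational(5, 6), Mul(Rational(-1, 6), Mul(-9, 5))), -87) = Mul(Add(Rational(5, 6), Mul(Rational(-1, 6), -45)), -87) = Mul(Add(Rational(5, 6), Rational(15, 2)), -87) = Mul(Rational(25, 3), -87) = -725)
Mul(Add(Function('s')(-114, -196), W), Pow(Add(31192, Mul(Add(18, -18), 74)), -1)) = Mul(Add(-176, -725), Pow(Add(31192, Mul(Add(18, -18), 74)), -1)) = Mul(-901, Pow(Add(31192, Mul(0, 74)), -1)) = Mul(-901, Pow(Add(31192, 0), -1)) = Mul(-901, Pow(31192, -1)) = Mul(-901, Rational(1, 31192)) = Rational(-901, 31192)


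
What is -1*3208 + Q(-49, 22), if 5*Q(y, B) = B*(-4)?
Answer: -16128/5 ≈ -3225.6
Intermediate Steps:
Q(y, B) = -4*B/5 (Q(y, B) = (B*(-4))/5 = (-4*B)/5 = -4*B/5)
-1*3208 + Q(-49, 22) = -1*3208 - 4/5*22 = -3208 - 88/5 = -16128/5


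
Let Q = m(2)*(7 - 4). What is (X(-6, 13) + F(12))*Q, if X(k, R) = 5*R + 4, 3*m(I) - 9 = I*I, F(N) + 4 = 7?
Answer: 936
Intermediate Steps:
F(N) = 3 (F(N) = -4 + 7 = 3)
m(I) = 3 + I²/3 (m(I) = 3 + (I*I)/3 = 3 + I²/3)
X(k, R) = 4 + 5*R
Q = 13 (Q = (3 + (⅓)*2²)*(7 - 4) = (3 + (⅓)*4)*3 = (3 + 4/3)*3 = (13/3)*3 = 13)
(X(-6, 13) + F(12))*Q = ((4 + 5*13) + 3)*13 = ((4 + 65) + 3)*13 = (69 + 3)*13 = 72*13 = 936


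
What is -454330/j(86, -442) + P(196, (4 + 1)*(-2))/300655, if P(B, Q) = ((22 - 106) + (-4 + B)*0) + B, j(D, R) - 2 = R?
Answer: 13659663543/13228820 ≈ 1032.6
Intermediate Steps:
j(D, R) = 2 + R
P(B, Q) = -84 + B (P(B, Q) = (-84 + 0) + B = -84 + B)
-454330/j(86, -442) + P(196, (4 + 1)*(-2))/300655 = -454330/(2 - 442) + (-84 + 196)/300655 = -454330/(-440) + 112*(1/300655) = -454330*(-1/440) + 112/300655 = 45433/44 + 112/300655 = 13659663543/13228820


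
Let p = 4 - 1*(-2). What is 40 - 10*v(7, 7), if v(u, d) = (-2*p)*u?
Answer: 880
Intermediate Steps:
p = 6 (p = 4 + 2 = 6)
v(u, d) = -12*u (v(u, d) = (-2*6)*u = -12*u)
40 - 10*v(7, 7) = 40 - (-120)*7 = 40 - 10*(-84) = 40 + 840 = 880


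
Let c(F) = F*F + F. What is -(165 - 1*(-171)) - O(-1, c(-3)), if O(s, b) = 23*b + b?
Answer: -480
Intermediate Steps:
c(F) = F + F**2 (c(F) = F**2 + F = F + F**2)
O(s, b) = 24*b
-(165 - 1*(-171)) - O(-1, c(-3)) = -(165 - 1*(-171)) - 24*(-3*(1 - 3)) = -(165 + 171) - 24*(-3*(-2)) = -1*336 - 24*6 = -336 - 1*144 = -336 - 144 = -480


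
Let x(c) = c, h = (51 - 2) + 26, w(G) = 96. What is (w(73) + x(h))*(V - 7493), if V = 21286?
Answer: 2358603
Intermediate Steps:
h = 75 (h = 49 + 26 = 75)
(w(73) + x(h))*(V - 7493) = (96 + 75)*(21286 - 7493) = 171*13793 = 2358603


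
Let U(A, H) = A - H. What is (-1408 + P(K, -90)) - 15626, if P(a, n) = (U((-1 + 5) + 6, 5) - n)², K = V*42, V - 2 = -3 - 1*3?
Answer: -8009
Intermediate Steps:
V = -4 (V = 2 + (-3 - 1*3) = 2 + (-3 - 3) = 2 - 6 = -4)
K = -168 (K = -4*42 = -168)
P(a, n) = (5 - n)² (P(a, n) = ((((-1 + 5) + 6) - 1*5) - n)² = (((4 + 6) - 5) - n)² = ((10 - 5) - n)² = (5 - n)²)
(-1408 + P(K, -90)) - 15626 = (-1408 + (-5 - 90)²) - 15626 = (-1408 + (-95)²) - 15626 = (-1408 + 9025) - 15626 = 7617 - 15626 = -8009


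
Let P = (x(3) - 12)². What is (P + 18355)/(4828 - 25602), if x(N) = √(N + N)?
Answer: -18505/20774 + 12*√6/10387 ≈ -0.88795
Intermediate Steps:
x(N) = √2*√N (x(N) = √(2*N) = √2*√N)
P = (-12 + √6)² (P = (√2*√3 - 12)² = (√6 - 12)² = (-12 + √6)² ≈ 91.212)
(P + 18355)/(4828 - 25602) = ((12 - √6)² + 18355)/(4828 - 25602) = (18355 + (12 - √6)²)/(-20774) = (18355 + (12 - √6)²)*(-1/20774) = -18355/20774 - (12 - √6)²/20774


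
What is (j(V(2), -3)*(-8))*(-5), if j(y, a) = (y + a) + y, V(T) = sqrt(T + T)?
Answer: 40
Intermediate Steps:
V(T) = sqrt(2)*sqrt(T) (V(T) = sqrt(2*T) = sqrt(2)*sqrt(T))
j(y, a) = a + 2*y (j(y, a) = (a + y) + y = a + 2*y)
(j(V(2), -3)*(-8))*(-5) = ((-3 + 2*(sqrt(2)*sqrt(2)))*(-8))*(-5) = ((-3 + 2*2)*(-8))*(-5) = ((-3 + 4)*(-8))*(-5) = (1*(-8))*(-5) = -8*(-5) = 40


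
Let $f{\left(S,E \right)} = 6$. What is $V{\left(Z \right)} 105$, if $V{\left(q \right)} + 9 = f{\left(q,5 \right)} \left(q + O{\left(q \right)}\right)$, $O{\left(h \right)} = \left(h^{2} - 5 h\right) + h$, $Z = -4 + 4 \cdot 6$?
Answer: $213255$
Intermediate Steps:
$Z = 20$ ($Z = -4 + 24 = 20$)
$O{\left(h \right)} = h^{2} - 4 h$
$V{\left(q \right)} = -9 + 6 q + 6 q \left(-4 + q\right)$ ($V{\left(q \right)} = -9 + 6 \left(q + q \left(-4 + q\right)\right) = -9 + \left(6 q + 6 q \left(-4 + q\right)\right) = -9 + 6 q + 6 q \left(-4 + q\right)$)
$V{\left(Z \right)} 105 = \left(-9 - 360 + 6 \cdot 20^{2}\right) 105 = \left(-9 - 360 + 6 \cdot 400\right) 105 = \left(-9 - 360 + 2400\right) 105 = 2031 \cdot 105 = 213255$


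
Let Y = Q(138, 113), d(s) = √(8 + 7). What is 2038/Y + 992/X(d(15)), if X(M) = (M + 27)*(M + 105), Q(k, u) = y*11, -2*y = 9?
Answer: -176456188/4323627 - 10912*√15/655095 ≈ -40.877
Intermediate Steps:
y = -9/2 (y = -½*9 = -9/2 ≈ -4.5000)
Q(k, u) = -99/2 (Q(k, u) = -9/2*11 = -99/2)
d(s) = √15
X(M) = (27 + M)*(105 + M)
Y = -99/2 ≈ -49.500
2038/Y + 992/X(d(15)) = 2038/(-99/2) + 992/(2835 + (√15)² + 132*√15) = 2038*(-2/99) + 992/(2835 + 15 + 132*√15) = -4076/99 + 992/(2850 + 132*√15)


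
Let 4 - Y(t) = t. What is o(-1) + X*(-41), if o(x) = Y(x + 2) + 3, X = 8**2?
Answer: -2618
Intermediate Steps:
Y(t) = 4 - t
X = 64
o(x) = 5 - x (o(x) = (4 - (x + 2)) + 3 = (4 - (2 + x)) + 3 = (4 + (-2 - x)) + 3 = (2 - x) + 3 = 5 - x)
o(-1) + X*(-41) = (5 - 1*(-1)) + 64*(-41) = (5 + 1) - 2624 = 6 - 2624 = -2618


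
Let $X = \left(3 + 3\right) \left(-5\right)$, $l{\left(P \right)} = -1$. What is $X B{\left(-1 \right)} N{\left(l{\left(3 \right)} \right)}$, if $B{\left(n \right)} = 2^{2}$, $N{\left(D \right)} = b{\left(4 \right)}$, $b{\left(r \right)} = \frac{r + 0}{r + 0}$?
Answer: $-120$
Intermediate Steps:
$b{\left(r \right)} = 1$ ($b{\left(r \right)} = \frac{r}{r} = 1$)
$N{\left(D \right)} = 1$
$X = -30$ ($X = 6 \left(-5\right) = -30$)
$B{\left(n \right)} = 4$
$X B{\left(-1 \right)} N{\left(l{\left(3 \right)} \right)} = \left(-30\right) 4 \cdot 1 = \left(-120\right) 1 = -120$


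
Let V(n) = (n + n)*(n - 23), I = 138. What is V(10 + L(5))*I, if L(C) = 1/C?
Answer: -900864/25 ≈ -36035.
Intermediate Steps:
V(n) = 2*n*(-23 + n) (V(n) = (2*n)*(-23 + n) = 2*n*(-23 + n))
V(10 + L(5))*I = (2*(10 + 1/5)*(-23 + (10 + 1/5)))*138 = (2*(10 + ⅕)*(-23 + (10 + ⅕)))*138 = (2*(51/5)*(-23 + 51/5))*138 = (2*(51/5)*(-64/5))*138 = -6528/25*138 = -900864/25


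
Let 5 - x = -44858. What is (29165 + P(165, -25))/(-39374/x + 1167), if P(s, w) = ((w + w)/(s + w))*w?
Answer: 2617659915/104631494 ≈ 25.018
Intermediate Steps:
x = 44863 (x = 5 - 1*(-44858) = 5 + 44858 = 44863)
P(s, w) = 2*w**2/(s + w) (P(s, w) = ((2*w)/(s + w))*w = (2*w/(s + w))*w = 2*w**2/(s + w))
(29165 + P(165, -25))/(-39374/x + 1167) = (29165 + 2*(-25)**2/(165 - 25))/(-39374/44863 + 1167) = (29165 + 2*625/140)/(-39374*1/44863 + 1167) = (29165 + 2*625*(1/140))/(-39374/44863 + 1167) = (29165 + 125/14)/(52315747/44863) = (408435/14)*(44863/52315747) = 2617659915/104631494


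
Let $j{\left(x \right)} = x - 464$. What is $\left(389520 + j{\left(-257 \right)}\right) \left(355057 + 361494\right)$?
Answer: $278594312249$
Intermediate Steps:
$j{\left(x \right)} = -464 + x$
$\left(389520 + j{\left(-257 \right)}\right) \left(355057 + 361494\right) = \left(389520 - 721\right) \left(355057 + 361494\right) = \left(389520 - 721\right) 716551 = 388799 \cdot 716551 = 278594312249$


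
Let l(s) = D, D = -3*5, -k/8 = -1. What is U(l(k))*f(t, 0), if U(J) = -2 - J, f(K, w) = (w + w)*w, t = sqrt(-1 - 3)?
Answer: 0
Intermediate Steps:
t = 2*I (t = sqrt(-4) = 2*I ≈ 2.0*I)
f(K, w) = 2*w**2 (f(K, w) = (2*w)*w = 2*w**2)
k = 8 (k = -8*(-1) = 8)
D = -15
l(s) = -15
U(l(k))*f(t, 0) = (-2 - 1*(-15))*(2*0**2) = (-2 + 15)*(2*0) = 13*0 = 0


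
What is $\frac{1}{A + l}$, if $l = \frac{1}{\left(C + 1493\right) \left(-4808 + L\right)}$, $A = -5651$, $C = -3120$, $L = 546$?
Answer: $- \frac{6934274}{39185582373} \approx -0.00017696$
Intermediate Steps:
$l = \frac{1}{6934274}$ ($l = \frac{1}{\left(-3120 + 1493\right) \left(-4808 + 546\right)} = \frac{1}{\left(-1627\right) \left(-4262\right)} = \frac{1}{6934274} \approx 1.4421 \cdot 10^{-7}$)
$\frac{1}{A + l} = \frac{1}{-5651 + \frac{1}{6934274}} = \frac{1}{- \frac{39185582373}{6934274}} = - \frac{6934274}{39185582373}$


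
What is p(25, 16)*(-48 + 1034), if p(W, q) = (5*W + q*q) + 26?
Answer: 401302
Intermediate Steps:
p(W, q) = 26 + q**2 + 5*W (p(W, q) = (5*W + q**2) + 26 = (q**2 + 5*W) + 26 = 26 + q**2 + 5*W)
p(25, 16)*(-48 + 1034) = (26 + 16**2 + 5*25)*(-48 + 1034) = (26 + 256 + 125)*986 = 407*986 = 401302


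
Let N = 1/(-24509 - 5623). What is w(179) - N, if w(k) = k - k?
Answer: 1/30132 ≈ 3.3187e-5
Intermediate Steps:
w(k) = 0
N = -1/30132 (N = 1/(-30132) = -1/30132 ≈ -3.3187e-5)
w(179) - N = 0 - 1*(-1/30132) = 0 + 1/30132 = 1/30132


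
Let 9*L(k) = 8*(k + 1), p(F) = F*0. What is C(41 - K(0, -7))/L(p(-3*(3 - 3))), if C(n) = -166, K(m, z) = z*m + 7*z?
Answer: -747/4 ≈ -186.75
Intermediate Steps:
K(m, z) = 7*z + m*z (K(m, z) = m*z + 7*z = 7*z + m*z)
p(F) = 0
L(k) = 8/9 + 8*k/9 (L(k) = (8*(k + 1))/9 = (8*(1 + k))/9 = (8 + 8*k)/9 = 8/9 + 8*k/9)
C(41 - K(0, -7))/L(p(-3*(3 - 3))) = -166/(8/9 + (8/9)*0) = -166/(8/9 + 0) = -166/8/9 = -166*9/8 = -747/4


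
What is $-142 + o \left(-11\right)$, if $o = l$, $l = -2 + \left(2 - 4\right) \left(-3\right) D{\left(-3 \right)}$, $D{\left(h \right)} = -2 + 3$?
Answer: $-186$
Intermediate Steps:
$D{\left(h \right)} = 1$
$l = 4$ ($l = -2 + \left(2 - 4\right) \left(-3\right) 1 = -2 + \left(-2\right) \left(-3\right) 1 = -2 + 6 \cdot 1 = -2 + 6 = 4$)
$o = 4$
$-142 + o \left(-11\right) = -142 + 4 \left(-11\right) = -142 - 44 = -186$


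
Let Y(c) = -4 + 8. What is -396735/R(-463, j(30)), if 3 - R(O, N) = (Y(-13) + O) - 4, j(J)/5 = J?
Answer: -396735/466 ≈ -851.36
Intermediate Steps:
j(J) = 5*J
Y(c) = 4
R(O, N) = 3 - O (R(O, N) = 3 - ((4 + O) - 4) = 3 - O)
-396735/R(-463, j(30)) = -396735/(3 - 1*(-463)) = -396735/(3 + 463) = -396735/466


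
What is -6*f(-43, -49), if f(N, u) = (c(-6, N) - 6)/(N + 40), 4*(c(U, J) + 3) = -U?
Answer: -15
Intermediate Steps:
c(U, J) = -3 - U/4 (c(U, J) = -3 + (-U)/4 = -3 - U/4)
f(N, u) = -15/(2*(40 + N)) (f(N, u) = ((-3 - ¼*(-6)) - 6)/(N + 40) = ((-3 + 3/2) - 6)/(40 + N) = (-3/2 - 6)/(40 + N) = -15/(2*(40 + N)))
-6*f(-43, -49) = -(-90)/(80 + 2*(-43)) = -(-90)/(80 - 86) = -(-90)/(-6) = -(-90)*(-1)/6 = -6*5/2 = -15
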